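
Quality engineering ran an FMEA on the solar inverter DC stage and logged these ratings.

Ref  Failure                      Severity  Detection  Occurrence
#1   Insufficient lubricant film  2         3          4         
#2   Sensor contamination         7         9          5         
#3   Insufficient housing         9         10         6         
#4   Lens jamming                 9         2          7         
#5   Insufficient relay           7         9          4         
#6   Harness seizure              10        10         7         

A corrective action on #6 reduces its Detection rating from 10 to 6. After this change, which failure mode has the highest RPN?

RPN = Severity × Occurrence × Detection:
  #1: 2 × 4 × 3 = 24
  #2: 7 × 5 × 9 = 315
  #3: 9 × 6 × 10 = 540
  #4: 9 × 7 × 2 = 126
  #5: 7 × 4 × 9 = 252
  #6: 10 × 7 × 10 = 700
After action: #6 → 10 × 7 × 6 = 420.
Revised RPNs: #3=540, #6=420, #2=315, #5=252, #4=126, #1=24.
Highest is now #3 (540).

#3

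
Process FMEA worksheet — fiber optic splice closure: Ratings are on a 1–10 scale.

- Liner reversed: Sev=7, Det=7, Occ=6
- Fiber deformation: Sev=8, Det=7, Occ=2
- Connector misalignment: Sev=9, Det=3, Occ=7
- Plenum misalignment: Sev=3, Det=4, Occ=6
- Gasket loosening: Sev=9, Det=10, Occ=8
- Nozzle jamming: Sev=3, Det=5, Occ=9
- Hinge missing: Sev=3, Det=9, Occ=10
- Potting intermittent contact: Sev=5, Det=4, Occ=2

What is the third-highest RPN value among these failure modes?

RPN = Severity × Occurrence × Detection:
  Liner reversed: 7 × 6 × 7 = 294
  Fiber deformation: 8 × 2 × 7 = 112
  Connector misalignment: 9 × 7 × 3 = 189
  Plenum misalignment: 3 × 6 × 4 = 72
  Gasket loosening: 9 × 8 × 10 = 720
  Nozzle jamming: 3 × 9 × 5 = 135
  Hinge missing: 3 × 10 × 9 = 270
  Potting intermittent contact: 5 × 2 × 4 = 40
Sorted descending: 720, 294, 270, 189, 135, 112, 72, 40.
The third-highest RPN is 270 (Hinge missing).

270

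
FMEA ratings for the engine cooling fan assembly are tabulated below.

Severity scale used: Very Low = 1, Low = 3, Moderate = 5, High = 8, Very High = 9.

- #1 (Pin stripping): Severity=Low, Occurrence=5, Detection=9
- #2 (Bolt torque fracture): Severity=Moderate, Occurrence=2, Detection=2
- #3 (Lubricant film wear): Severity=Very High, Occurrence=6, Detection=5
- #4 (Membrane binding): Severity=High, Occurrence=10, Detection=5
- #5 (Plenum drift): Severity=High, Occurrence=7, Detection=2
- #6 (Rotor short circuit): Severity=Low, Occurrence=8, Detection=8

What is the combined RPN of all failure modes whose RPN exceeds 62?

1109

RPN = Severity × Occurrence × Detection:
  #1: 3 × 5 × 9 = 135
  #2: 5 × 2 × 2 = 20
  #3: 9 × 6 × 5 = 270
  #4: 8 × 10 × 5 = 400
  #5: 8 × 7 × 2 = 112
  #6: 3 × 8 × 8 = 192
RPN > 62: #1 (135), #3 (270), #4 (400), #5 (112), #6 (192).
Sum: 135 + 270 + 400 + 112 + 192 = 1109.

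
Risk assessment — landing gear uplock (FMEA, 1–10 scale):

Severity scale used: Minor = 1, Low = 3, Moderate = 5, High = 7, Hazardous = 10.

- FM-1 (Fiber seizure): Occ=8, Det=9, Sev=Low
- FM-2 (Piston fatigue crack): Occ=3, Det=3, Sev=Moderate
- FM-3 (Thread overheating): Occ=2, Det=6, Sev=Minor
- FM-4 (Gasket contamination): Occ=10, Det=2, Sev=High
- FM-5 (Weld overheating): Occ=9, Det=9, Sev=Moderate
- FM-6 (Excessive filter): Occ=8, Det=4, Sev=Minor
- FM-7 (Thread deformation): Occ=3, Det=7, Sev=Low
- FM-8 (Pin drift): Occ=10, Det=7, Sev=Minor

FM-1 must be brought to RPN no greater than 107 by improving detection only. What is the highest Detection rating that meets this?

4

FM-1: S=3, O=8, D=9 → current RPN = 216.
Fixed product = 24. Need 24 × D ≤ 107, so D ≤ 107/24 = 4.46.
Maximum integer Detection rating = 4 (gives RPN 96; D=5 would give 120 > 107).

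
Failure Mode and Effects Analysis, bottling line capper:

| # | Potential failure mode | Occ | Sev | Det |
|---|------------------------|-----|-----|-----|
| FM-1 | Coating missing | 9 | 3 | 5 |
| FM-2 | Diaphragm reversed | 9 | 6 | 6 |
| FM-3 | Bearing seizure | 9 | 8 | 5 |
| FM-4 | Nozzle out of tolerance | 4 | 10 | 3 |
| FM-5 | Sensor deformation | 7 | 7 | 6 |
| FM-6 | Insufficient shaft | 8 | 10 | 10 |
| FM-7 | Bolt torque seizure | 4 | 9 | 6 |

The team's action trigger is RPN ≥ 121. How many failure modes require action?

RPN = Severity × Occurrence × Detection:
  FM-1: 3 × 9 × 5 = 135
  FM-2: 6 × 9 × 6 = 324
  FM-3: 8 × 9 × 5 = 360
  FM-4: 10 × 4 × 3 = 120
  FM-5: 7 × 7 × 6 = 294
  FM-6: 10 × 8 × 10 = 800
  FM-7: 9 × 4 × 6 = 216
Modes with RPN ≥ 121: FM-1 (135), FM-2 (324), FM-3 (360), FM-5 (294), FM-6 (800), FM-7 (216) → 6.

6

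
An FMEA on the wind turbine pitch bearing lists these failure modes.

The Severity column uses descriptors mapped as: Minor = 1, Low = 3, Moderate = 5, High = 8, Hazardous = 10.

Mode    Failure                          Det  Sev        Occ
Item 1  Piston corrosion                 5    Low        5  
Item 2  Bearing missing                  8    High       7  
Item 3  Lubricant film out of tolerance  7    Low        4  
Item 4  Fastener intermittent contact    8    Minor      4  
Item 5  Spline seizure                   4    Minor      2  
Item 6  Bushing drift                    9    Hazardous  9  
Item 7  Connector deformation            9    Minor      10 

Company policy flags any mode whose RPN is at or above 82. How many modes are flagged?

RPN = Severity × Occurrence × Detection:
  Item 1: 3 × 5 × 5 = 75
  Item 2: 8 × 7 × 8 = 448
  Item 3: 3 × 4 × 7 = 84
  Item 4: 1 × 4 × 8 = 32
  Item 5: 1 × 2 × 4 = 8
  Item 6: 10 × 9 × 9 = 810
  Item 7: 1 × 10 × 9 = 90
Modes with RPN ≥ 82: Item 2 (448), Item 3 (84), Item 6 (810), Item 7 (90) → 4.

4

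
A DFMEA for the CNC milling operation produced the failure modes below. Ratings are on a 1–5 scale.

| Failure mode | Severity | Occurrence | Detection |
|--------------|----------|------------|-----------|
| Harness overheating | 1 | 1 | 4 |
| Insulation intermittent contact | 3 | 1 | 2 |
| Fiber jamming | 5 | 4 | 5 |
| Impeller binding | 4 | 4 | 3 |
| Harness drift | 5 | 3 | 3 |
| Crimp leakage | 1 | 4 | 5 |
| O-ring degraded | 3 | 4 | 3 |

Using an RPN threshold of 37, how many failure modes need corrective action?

RPN = Severity × Occurrence × Detection:
  Harness overheating: 1 × 1 × 4 = 4
  Insulation intermittent contact: 3 × 1 × 2 = 6
  Fiber jamming: 5 × 4 × 5 = 100
  Impeller binding: 4 × 4 × 3 = 48
  Harness drift: 5 × 3 × 3 = 45
  Crimp leakage: 1 × 4 × 5 = 20
  O-ring degraded: 3 × 4 × 3 = 36
Modes with RPN ≥ 37: Fiber jamming (100), Impeller binding (48), Harness drift (45) → 3.

3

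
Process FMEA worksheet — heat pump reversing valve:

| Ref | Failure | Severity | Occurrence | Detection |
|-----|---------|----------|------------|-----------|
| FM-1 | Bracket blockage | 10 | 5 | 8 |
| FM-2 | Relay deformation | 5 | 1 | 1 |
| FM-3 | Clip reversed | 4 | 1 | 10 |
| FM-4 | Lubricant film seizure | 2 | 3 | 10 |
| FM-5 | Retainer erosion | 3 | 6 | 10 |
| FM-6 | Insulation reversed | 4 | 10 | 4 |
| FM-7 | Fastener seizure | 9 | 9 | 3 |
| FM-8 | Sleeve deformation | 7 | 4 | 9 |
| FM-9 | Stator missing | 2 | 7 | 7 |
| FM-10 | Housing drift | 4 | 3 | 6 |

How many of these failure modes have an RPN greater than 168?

RPN = Severity × Occurrence × Detection:
  FM-1: 10 × 5 × 8 = 400
  FM-2: 5 × 1 × 1 = 5
  FM-3: 4 × 1 × 10 = 40
  FM-4: 2 × 3 × 10 = 60
  FM-5: 3 × 6 × 10 = 180
  FM-6: 4 × 10 × 4 = 160
  FM-7: 9 × 9 × 3 = 243
  FM-8: 7 × 4 × 9 = 252
  FM-9: 2 × 7 × 7 = 98
  FM-10: 4 × 3 × 6 = 72
Modes with RPN > 168: FM-1 (400), FM-5 (180), FM-7 (243), FM-8 (252) → 4.

4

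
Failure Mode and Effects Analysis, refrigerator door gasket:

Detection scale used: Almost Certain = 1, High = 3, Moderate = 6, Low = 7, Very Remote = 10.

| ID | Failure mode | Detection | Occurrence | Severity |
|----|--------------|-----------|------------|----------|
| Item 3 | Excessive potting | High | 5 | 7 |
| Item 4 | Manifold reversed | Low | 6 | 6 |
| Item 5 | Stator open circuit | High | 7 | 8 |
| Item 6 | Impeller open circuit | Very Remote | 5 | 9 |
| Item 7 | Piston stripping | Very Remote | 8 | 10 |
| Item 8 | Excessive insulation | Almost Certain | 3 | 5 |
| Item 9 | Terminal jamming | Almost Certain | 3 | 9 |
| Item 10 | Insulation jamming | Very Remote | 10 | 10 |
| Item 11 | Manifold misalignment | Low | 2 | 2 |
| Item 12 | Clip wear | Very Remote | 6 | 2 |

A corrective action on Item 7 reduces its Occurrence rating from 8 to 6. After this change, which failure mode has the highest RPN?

RPN = Severity × Occurrence × Detection:
  Item 3: 7 × 5 × 3 = 105
  Item 4: 6 × 6 × 7 = 252
  Item 5: 8 × 7 × 3 = 168
  Item 6: 9 × 5 × 10 = 450
  Item 7: 10 × 8 × 10 = 800
  Item 8: 5 × 3 × 1 = 15
  Item 9: 9 × 3 × 1 = 27
  Item 10: 10 × 10 × 10 = 1000
  Item 11: 2 × 2 × 7 = 28
  Item 12: 2 × 6 × 10 = 120
After action: Item 7 → 10 × 6 × 10 = 600.
Revised RPNs: Item 10=1000, Item 7=600, Item 6=450, Item 4=252, Item 5=168, Item 12=120, Item 3=105, Item 11=28, Item 9=27, Item 8=15.
Highest is now Item 10 (1000).

Item 10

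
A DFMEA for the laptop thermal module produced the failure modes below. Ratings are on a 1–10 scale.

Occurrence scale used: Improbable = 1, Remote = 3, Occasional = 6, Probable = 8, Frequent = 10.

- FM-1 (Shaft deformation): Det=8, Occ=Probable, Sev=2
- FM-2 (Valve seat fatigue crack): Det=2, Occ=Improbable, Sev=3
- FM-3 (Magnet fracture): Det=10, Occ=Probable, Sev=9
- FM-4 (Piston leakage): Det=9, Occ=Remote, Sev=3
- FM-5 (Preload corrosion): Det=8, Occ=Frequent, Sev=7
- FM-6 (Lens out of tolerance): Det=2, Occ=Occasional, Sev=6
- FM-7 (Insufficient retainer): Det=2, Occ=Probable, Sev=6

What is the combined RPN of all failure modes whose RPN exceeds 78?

RPN = Severity × Occurrence × Detection:
  FM-1: 2 × 8 × 8 = 128
  FM-2: 3 × 1 × 2 = 6
  FM-3: 9 × 8 × 10 = 720
  FM-4: 3 × 3 × 9 = 81
  FM-5: 7 × 10 × 8 = 560
  FM-6: 6 × 6 × 2 = 72
  FM-7: 6 × 8 × 2 = 96
RPN > 78: FM-1 (128), FM-3 (720), FM-4 (81), FM-5 (560), FM-7 (96).
Sum: 128 + 720 + 81 + 560 + 96 = 1585.

1585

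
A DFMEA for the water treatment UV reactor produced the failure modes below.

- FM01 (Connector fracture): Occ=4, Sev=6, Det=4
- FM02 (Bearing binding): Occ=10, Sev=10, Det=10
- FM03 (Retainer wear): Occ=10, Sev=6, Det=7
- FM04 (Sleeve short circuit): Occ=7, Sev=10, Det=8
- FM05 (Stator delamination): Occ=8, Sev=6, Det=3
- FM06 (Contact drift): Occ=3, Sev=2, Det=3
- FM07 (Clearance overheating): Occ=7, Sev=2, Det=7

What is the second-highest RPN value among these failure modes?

RPN = Severity × Occurrence × Detection:
  FM01: 6 × 4 × 4 = 96
  FM02: 10 × 10 × 10 = 1000
  FM03: 6 × 10 × 7 = 420
  FM04: 10 × 7 × 8 = 560
  FM05: 6 × 8 × 3 = 144
  FM06: 2 × 3 × 3 = 18
  FM07: 2 × 7 × 7 = 98
Sorted descending: 1000, 560, 420, 144, 98, 96, 18.
The second-highest RPN is 560 (FM04).

560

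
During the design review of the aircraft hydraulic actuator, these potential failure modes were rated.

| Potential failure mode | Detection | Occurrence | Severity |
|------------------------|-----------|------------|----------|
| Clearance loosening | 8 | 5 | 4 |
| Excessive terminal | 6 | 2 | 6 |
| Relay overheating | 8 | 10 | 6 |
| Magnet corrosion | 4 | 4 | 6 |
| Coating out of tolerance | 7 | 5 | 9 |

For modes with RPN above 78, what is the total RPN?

1051

RPN = Severity × Occurrence × Detection:
  Clearance loosening: 4 × 5 × 8 = 160
  Excessive terminal: 6 × 2 × 6 = 72
  Relay overheating: 6 × 10 × 8 = 480
  Magnet corrosion: 6 × 4 × 4 = 96
  Coating out of tolerance: 9 × 5 × 7 = 315
RPN > 78: Clearance loosening (160), Relay overheating (480), Magnet corrosion (96), Coating out of tolerance (315).
Sum: 160 + 480 + 96 + 315 = 1051.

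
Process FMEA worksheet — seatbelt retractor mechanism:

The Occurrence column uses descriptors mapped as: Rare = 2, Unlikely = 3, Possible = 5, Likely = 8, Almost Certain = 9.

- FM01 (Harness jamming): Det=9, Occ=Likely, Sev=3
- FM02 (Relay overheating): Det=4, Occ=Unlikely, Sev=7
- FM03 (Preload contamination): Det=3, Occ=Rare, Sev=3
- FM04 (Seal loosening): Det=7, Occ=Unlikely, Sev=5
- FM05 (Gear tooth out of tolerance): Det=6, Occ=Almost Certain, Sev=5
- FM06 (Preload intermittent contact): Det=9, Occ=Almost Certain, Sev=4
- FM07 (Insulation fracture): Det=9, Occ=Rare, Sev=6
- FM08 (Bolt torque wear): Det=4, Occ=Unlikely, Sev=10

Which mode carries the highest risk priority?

RPN = Severity × Occurrence × Detection:
  FM01: 3 × 8 × 9 = 216
  FM02: 7 × 3 × 4 = 84
  FM03: 3 × 2 × 3 = 18
  FM04: 5 × 3 × 7 = 105
  FM05: 5 × 9 × 6 = 270
  FM06: 4 × 9 × 9 = 324
  FM07: 6 × 2 × 9 = 108
  FM08: 10 × 3 × 4 = 120
Highest RPN is 324 → FM06.

FM06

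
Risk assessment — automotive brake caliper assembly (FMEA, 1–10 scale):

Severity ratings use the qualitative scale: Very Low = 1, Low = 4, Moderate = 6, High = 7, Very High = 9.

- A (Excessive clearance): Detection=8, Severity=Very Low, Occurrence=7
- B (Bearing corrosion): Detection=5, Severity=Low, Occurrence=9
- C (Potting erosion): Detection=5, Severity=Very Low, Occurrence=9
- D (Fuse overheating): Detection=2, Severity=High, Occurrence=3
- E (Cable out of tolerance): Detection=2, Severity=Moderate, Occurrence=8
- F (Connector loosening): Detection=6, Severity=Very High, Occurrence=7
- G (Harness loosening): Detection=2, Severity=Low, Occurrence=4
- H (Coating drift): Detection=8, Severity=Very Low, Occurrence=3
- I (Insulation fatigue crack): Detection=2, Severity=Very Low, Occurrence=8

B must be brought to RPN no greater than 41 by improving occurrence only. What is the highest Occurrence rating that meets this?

2

B: S=4, O=9, D=5 → current RPN = 180.
Fixed product = 20. Need 20 × O ≤ 41, so O ≤ 41/20 = 2.05.
Maximum integer Occurrence rating = 2 (gives RPN 40; O=3 would give 60 > 41).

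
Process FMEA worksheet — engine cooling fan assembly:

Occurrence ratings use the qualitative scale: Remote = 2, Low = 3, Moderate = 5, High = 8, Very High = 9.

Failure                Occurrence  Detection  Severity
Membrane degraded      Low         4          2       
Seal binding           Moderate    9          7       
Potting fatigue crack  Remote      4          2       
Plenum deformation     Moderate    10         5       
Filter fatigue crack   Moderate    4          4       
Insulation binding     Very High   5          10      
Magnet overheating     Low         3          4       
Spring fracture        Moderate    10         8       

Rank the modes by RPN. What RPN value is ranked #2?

400

RPN = Severity × Occurrence × Detection:
  Membrane degraded: 2 × 3 × 4 = 24
  Seal binding: 7 × 5 × 9 = 315
  Potting fatigue crack: 2 × 2 × 4 = 16
  Plenum deformation: 5 × 5 × 10 = 250
  Filter fatigue crack: 4 × 5 × 4 = 80
  Insulation binding: 10 × 9 × 5 = 450
  Magnet overheating: 4 × 3 × 3 = 36
  Spring fracture: 8 × 5 × 10 = 400
Sorted descending: 450, 400, 315, 250, 80, 36, 24, 16.
The second-highest RPN is 400 (Spring fracture).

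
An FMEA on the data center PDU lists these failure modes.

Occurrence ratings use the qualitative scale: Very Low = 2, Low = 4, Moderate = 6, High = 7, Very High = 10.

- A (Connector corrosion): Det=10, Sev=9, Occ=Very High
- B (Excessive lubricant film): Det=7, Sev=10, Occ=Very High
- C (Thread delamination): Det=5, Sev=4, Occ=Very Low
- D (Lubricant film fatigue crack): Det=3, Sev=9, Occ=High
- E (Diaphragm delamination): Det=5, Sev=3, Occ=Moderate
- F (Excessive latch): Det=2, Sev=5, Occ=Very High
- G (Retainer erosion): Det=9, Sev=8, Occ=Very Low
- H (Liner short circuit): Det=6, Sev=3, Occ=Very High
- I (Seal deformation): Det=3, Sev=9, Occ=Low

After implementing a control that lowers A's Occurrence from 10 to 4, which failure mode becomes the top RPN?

B

RPN = Severity × Occurrence × Detection:
  A: 9 × 10 × 10 = 900
  B: 10 × 10 × 7 = 700
  C: 4 × 2 × 5 = 40
  D: 9 × 7 × 3 = 189
  E: 3 × 6 × 5 = 90
  F: 5 × 10 × 2 = 100
  G: 8 × 2 × 9 = 144
  H: 3 × 10 × 6 = 180
  I: 9 × 4 × 3 = 108
After action: A → 9 × 4 × 10 = 360.
Revised RPNs: B=700, A=360, D=189, H=180, G=144, I=108, F=100, E=90, C=40.
Highest is now B (700).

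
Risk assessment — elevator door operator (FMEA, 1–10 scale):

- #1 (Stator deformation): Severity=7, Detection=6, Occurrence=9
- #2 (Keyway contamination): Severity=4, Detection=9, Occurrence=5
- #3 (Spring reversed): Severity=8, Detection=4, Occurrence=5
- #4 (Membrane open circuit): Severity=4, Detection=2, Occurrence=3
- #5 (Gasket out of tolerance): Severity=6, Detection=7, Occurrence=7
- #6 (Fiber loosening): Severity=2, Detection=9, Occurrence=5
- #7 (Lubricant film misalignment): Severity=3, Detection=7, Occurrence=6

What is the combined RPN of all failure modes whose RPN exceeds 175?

RPN = Severity × Occurrence × Detection:
  #1: 7 × 9 × 6 = 378
  #2: 4 × 5 × 9 = 180
  #3: 8 × 5 × 4 = 160
  #4: 4 × 3 × 2 = 24
  #5: 6 × 7 × 7 = 294
  #6: 2 × 5 × 9 = 90
  #7: 3 × 6 × 7 = 126
RPN > 175: #1 (378), #2 (180), #5 (294).
Sum: 378 + 180 + 294 = 852.

852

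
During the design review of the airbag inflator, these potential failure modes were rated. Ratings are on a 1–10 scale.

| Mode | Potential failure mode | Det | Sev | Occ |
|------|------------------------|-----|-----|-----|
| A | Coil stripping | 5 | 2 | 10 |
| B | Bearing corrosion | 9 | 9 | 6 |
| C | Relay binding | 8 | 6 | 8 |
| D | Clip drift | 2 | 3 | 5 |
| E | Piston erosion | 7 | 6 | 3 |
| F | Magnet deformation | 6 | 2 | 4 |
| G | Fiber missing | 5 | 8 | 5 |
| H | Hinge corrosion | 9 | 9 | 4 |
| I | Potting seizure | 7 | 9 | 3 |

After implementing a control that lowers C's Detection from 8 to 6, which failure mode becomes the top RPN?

B

RPN = Severity × Occurrence × Detection:
  A: 2 × 10 × 5 = 100
  B: 9 × 6 × 9 = 486
  C: 6 × 8 × 8 = 384
  D: 3 × 5 × 2 = 30
  E: 6 × 3 × 7 = 126
  F: 2 × 4 × 6 = 48
  G: 8 × 5 × 5 = 200
  H: 9 × 4 × 9 = 324
  I: 9 × 3 × 7 = 189
After action: C → 6 × 8 × 6 = 288.
Revised RPNs: B=486, H=324, C=288, G=200, I=189, E=126, A=100, F=48, D=30.
Highest is now B (486).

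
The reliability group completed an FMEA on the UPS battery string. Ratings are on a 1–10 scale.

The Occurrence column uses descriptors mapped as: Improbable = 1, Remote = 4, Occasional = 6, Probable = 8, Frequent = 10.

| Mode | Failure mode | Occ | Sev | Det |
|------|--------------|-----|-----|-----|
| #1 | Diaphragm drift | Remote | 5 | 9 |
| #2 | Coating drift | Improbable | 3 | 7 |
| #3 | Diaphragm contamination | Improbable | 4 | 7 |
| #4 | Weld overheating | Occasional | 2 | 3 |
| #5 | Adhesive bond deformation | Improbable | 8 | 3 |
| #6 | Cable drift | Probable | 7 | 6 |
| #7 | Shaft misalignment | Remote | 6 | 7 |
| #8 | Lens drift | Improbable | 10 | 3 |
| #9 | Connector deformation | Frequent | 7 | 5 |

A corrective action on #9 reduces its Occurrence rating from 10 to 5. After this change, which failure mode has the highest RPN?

#6

RPN = Severity × Occurrence × Detection:
  #1: 5 × 4 × 9 = 180
  #2: 3 × 1 × 7 = 21
  #3: 4 × 1 × 7 = 28
  #4: 2 × 6 × 3 = 36
  #5: 8 × 1 × 3 = 24
  #6: 7 × 8 × 6 = 336
  #7: 6 × 4 × 7 = 168
  #8: 10 × 1 × 3 = 30
  #9: 7 × 10 × 5 = 350
After action: #9 → 7 × 5 × 5 = 175.
Revised RPNs: #6=336, #1=180, #9=175, #7=168, #4=36, #8=30, #3=28, #5=24, #2=21.
Highest is now #6 (336).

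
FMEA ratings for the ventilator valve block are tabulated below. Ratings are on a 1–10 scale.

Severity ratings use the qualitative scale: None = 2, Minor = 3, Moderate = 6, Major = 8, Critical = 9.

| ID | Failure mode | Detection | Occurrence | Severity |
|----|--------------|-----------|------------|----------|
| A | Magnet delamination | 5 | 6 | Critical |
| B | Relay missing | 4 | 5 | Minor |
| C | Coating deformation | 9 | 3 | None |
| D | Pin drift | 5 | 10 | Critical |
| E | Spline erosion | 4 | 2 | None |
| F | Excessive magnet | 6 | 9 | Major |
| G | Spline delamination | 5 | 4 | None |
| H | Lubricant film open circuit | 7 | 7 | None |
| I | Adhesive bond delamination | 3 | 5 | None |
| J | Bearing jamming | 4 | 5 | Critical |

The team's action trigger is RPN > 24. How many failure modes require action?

RPN = Severity × Occurrence × Detection:
  A: 9 × 6 × 5 = 270
  B: 3 × 5 × 4 = 60
  C: 2 × 3 × 9 = 54
  D: 9 × 10 × 5 = 450
  E: 2 × 2 × 4 = 16
  F: 8 × 9 × 6 = 432
  G: 2 × 4 × 5 = 40
  H: 2 × 7 × 7 = 98
  I: 2 × 5 × 3 = 30
  J: 9 × 5 × 4 = 180
Modes with RPN > 24: A (270), B (60), C (54), D (450), F (432), G (40), H (98), I (30), J (180) → 9.

9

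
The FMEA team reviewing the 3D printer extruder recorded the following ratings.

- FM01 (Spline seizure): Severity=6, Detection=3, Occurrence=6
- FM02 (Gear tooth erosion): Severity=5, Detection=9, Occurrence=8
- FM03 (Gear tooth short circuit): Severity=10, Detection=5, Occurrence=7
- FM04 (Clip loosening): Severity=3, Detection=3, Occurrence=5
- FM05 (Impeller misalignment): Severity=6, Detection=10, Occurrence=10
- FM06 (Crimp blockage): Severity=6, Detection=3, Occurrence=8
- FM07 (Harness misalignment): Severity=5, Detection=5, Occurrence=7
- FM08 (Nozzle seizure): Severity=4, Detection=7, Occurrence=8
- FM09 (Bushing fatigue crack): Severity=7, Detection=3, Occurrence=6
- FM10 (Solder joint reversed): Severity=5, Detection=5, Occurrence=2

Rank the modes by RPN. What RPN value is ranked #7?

126

RPN = Severity × Occurrence × Detection:
  FM01: 6 × 6 × 3 = 108
  FM02: 5 × 8 × 9 = 360
  FM03: 10 × 7 × 5 = 350
  FM04: 3 × 5 × 3 = 45
  FM05: 6 × 10 × 10 = 600
  FM06: 6 × 8 × 3 = 144
  FM07: 5 × 7 × 5 = 175
  FM08: 4 × 8 × 7 = 224
  FM09: 7 × 6 × 3 = 126
  FM10: 5 × 2 × 5 = 50
Sorted descending: 600, 360, 350, 224, 175, 144, 126, 108, 50, 45.
The seventh-highest RPN is 126 (FM09).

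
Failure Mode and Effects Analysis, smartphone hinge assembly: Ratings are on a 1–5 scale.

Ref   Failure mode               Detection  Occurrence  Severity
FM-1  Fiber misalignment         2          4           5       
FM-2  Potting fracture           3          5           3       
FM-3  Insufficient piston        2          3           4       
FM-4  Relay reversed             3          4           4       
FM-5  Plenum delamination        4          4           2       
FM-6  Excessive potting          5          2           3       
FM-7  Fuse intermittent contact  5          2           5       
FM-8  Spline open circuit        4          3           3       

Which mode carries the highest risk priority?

FM-7

RPN = Severity × Occurrence × Detection:
  FM-1: 5 × 4 × 2 = 40
  FM-2: 3 × 5 × 3 = 45
  FM-3: 4 × 3 × 2 = 24
  FM-4: 4 × 4 × 3 = 48
  FM-5: 2 × 4 × 4 = 32
  FM-6: 3 × 2 × 5 = 30
  FM-7: 5 × 2 × 5 = 50
  FM-8: 3 × 3 × 4 = 36
Highest RPN is 50 → FM-7.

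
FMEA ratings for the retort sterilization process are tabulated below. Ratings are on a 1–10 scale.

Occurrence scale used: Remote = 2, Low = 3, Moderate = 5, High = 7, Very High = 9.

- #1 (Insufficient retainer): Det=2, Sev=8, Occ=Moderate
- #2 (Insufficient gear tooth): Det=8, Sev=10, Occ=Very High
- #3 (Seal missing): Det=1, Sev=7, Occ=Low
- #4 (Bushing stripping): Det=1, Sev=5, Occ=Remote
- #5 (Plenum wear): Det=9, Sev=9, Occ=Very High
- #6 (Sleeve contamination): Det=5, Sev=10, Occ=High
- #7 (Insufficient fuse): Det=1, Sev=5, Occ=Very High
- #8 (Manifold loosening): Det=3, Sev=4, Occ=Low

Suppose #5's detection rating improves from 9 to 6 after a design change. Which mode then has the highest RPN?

#2

RPN = Severity × Occurrence × Detection:
  #1: 8 × 5 × 2 = 80
  #2: 10 × 9 × 8 = 720
  #3: 7 × 3 × 1 = 21
  #4: 5 × 2 × 1 = 10
  #5: 9 × 9 × 9 = 729
  #6: 10 × 7 × 5 = 350
  #7: 5 × 9 × 1 = 45
  #8: 4 × 3 × 3 = 36
After action: #5 → 9 × 9 × 6 = 486.
Revised RPNs: #2=720, #5=486, #6=350, #1=80, #7=45, #8=36, #3=21, #4=10.
Highest is now #2 (720).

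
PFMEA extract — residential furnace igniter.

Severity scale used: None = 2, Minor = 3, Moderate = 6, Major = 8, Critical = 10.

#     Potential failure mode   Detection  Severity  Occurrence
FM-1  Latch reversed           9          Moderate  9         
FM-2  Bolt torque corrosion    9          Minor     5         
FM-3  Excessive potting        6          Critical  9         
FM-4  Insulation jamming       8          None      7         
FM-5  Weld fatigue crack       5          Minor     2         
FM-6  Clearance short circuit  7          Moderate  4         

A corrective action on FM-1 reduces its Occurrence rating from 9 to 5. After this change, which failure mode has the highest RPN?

RPN = Severity × Occurrence × Detection:
  FM-1: 6 × 9 × 9 = 486
  FM-2: 3 × 5 × 9 = 135
  FM-3: 10 × 9 × 6 = 540
  FM-4: 2 × 7 × 8 = 112
  FM-5: 3 × 2 × 5 = 30
  FM-6: 6 × 4 × 7 = 168
After action: FM-1 → 6 × 5 × 9 = 270.
Revised RPNs: FM-3=540, FM-1=270, FM-6=168, FM-2=135, FM-4=112, FM-5=30.
Highest is now FM-3 (540).

FM-3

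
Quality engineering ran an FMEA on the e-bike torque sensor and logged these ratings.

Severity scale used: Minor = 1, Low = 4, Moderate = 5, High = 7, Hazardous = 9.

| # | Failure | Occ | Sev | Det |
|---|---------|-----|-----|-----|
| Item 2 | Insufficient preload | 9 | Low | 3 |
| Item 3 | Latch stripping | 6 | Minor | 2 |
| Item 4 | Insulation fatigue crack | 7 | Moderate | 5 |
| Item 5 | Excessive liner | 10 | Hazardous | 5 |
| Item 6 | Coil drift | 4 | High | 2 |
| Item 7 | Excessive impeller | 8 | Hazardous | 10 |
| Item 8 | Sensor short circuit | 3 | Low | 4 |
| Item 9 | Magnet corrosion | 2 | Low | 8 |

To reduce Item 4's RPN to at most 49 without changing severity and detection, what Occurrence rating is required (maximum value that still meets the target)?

1

Item 4: S=5, O=7, D=5 → current RPN = 175.
Fixed product = 25. Need 25 × O ≤ 49, so O ≤ 49/25 = 1.96.
Maximum integer Occurrence rating = 1 (gives RPN 25; O=2 would give 50 > 49).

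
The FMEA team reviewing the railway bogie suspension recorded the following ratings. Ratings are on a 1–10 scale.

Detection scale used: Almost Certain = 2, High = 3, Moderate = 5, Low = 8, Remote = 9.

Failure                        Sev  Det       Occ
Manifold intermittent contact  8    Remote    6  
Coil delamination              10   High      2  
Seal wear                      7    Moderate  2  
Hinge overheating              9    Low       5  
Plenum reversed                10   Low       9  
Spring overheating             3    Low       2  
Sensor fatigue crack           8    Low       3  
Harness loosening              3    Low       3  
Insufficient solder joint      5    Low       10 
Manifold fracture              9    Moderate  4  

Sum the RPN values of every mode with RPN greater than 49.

RPN = Severity × Occurrence × Detection:
  Manifold intermittent contact: 8 × 6 × 9 = 432
  Coil delamination: 10 × 2 × 3 = 60
  Seal wear: 7 × 2 × 5 = 70
  Hinge overheating: 9 × 5 × 8 = 360
  Plenum reversed: 10 × 9 × 8 = 720
  Spring overheating: 3 × 2 × 8 = 48
  Sensor fatigue crack: 8 × 3 × 8 = 192
  Harness loosening: 3 × 3 × 8 = 72
  Insufficient solder joint: 5 × 10 × 8 = 400
  Manifold fracture: 9 × 4 × 5 = 180
RPN > 49: Manifold intermittent contact (432), Coil delamination (60), Seal wear (70), Hinge overheating (360), Plenum reversed (720), Sensor fatigue crack (192), Harness loosening (72), Insufficient solder joint (400), Manifold fracture (180).
Sum: 432 + 60 + 70 + 360 + 720 + 192 + 72 + 400 + 180 = 2486.

2486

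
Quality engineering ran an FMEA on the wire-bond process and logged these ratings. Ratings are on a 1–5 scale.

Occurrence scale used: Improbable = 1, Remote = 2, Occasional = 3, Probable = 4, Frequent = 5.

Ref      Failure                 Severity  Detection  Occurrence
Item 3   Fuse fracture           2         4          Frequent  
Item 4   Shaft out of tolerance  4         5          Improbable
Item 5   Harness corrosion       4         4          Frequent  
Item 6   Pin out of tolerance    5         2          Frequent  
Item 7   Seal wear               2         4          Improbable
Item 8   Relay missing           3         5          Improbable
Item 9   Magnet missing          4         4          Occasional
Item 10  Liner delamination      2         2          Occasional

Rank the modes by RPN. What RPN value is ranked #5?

RPN = Severity × Occurrence × Detection:
  Item 3: 2 × 5 × 4 = 40
  Item 4: 4 × 1 × 5 = 20
  Item 5: 4 × 5 × 4 = 80
  Item 6: 5 × 5 × 2 = 50
  Item 7: 2 × 1 × 4 = 8
  Item 8: 3 × 1 × 5 = 15
  Item 9: 4 × 3 × 4 = 48
  Item 10: 2 × 3 × 2 = 12
Sorted descending: 80, 50, 48, 40, 20, 15, 12, 8.
The fifth-highest RPN is 20 (Item 4).

20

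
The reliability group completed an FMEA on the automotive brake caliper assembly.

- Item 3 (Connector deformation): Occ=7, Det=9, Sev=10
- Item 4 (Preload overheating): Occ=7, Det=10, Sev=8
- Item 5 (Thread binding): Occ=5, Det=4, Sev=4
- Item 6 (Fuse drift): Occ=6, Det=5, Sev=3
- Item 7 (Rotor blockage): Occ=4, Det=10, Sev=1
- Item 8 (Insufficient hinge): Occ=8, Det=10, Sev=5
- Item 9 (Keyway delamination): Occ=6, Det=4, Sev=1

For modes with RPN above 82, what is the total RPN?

1680

RPN = Severity × Occurrence × Detection:
  Item 3: 10 × 7 × 9 = 630
  Item 4: 8 × 7 × 10 = 560
  Item 5: 4 × 5 × 4 = 80
  Item 6: 3 × 6 × 5 = 90
  Item 7: 1 × 4 × 10 = 40
  Item 8: 5 × 8 × 10 = 400
  Item 9: 1 × 6 × 4 = 24
RPN > 82: Item 3 (630), Item 4 (560), Item 6 (90), Item 8 (400).
Sum: 630 + 560 + 90 + 400 = 1680.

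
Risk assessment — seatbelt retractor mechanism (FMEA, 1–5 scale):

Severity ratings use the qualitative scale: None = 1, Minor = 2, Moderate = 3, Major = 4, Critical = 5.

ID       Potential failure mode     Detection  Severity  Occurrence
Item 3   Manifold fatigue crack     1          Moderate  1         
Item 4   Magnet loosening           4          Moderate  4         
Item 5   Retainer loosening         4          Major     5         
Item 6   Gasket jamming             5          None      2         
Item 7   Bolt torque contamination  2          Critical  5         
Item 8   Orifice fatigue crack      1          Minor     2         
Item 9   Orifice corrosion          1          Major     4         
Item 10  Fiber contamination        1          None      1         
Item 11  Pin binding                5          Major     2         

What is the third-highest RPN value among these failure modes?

48

RPN = Severity × Occurrence × Detection:
  Item 3: 3 × 1 × 1 = 3
  Item 4: 3 × 4 × 4 = 48
  Item 5: 4 × 5 × 4 = 80
  Item 6: 1 × 2 × 5 = 10
  Item 7: 5 × 5 × 2 = 50
  Item 8: 2 × 2 × 1 = 4
  Item 9: 4 × 4 × 1 = 16
  Item 10: 1 × 1 × 1 = 1
  Item 11: 4 × 2 × 5 = 40
Sorted descending: 80, 50, 48, 40, 16, 10, 4, 3, 1.
The third-highest RPN is 48 (Item 4).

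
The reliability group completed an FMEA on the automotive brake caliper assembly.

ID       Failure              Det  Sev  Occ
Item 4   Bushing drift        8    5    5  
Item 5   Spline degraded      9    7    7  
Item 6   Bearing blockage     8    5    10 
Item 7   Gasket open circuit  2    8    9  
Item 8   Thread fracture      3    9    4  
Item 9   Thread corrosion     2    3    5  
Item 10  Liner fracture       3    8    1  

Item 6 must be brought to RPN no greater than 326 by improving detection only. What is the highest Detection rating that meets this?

6

Item 6: S=5, O=10, D=8 → current RPN = 400.
Fixed product = 50. Need 50 × D ≤ 326, so D ≤ 326/50 = 6.52.
Maximum integer Detection rating = 6 (gives RPN 300; D=7 would give 350 > 326).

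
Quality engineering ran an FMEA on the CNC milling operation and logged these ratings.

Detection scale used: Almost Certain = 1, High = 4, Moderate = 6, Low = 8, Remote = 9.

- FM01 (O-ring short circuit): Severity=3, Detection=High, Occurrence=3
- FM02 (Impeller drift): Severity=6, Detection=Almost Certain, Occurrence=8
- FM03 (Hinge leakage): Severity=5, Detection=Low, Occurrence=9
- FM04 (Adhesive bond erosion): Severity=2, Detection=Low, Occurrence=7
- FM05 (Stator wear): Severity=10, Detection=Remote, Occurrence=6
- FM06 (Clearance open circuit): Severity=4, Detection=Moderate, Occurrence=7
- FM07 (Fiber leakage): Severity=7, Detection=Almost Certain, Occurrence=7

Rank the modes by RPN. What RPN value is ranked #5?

RPN = Severity × Occurrence × Detection:
  FM01: 3 × 3 × 4 = 36
  FM02: 6 × 8 × 1 = 48
  FM03: 5 × 9 × 8 = 360
  FM04: 2 × 7 × 8 = 112
  FM05: 10 × 6 × 9 = 540
  FM06: 4 × 7 × 6 = 168
  FM07: 7 × 7 × 1 = 49
Sorted descending: 540, 360, 168, 112, 49, 48, 36.
The fifth-highest RPN is 49 (FM07).

49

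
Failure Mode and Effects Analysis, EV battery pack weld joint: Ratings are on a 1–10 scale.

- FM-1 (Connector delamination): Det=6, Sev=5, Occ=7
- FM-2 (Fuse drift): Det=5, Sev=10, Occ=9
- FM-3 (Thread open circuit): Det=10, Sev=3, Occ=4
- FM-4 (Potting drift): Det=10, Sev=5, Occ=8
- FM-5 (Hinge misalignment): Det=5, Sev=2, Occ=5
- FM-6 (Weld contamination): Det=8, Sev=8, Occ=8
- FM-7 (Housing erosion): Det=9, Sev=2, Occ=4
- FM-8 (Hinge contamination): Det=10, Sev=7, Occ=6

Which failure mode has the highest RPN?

FM-6

RPN = Severity × Occurrence × Detection:
  FM-1: 5 × 7 × 6 = 210
  FM-2: 10 × 9 × 5 = 450
  FM-3: 3 × 4 × 10 = 120
  FM-4: 5 × 8 × 10 = 400
  FM-5: 2 × 5 × 5 = 50
  FM-6: 8 × 8 × 8 = 512
  FM-7: 2 × 4 × 9 = 72
  FM-8: 7 × 6 × 10 = 420
Highest RPN is 512 → FM-6.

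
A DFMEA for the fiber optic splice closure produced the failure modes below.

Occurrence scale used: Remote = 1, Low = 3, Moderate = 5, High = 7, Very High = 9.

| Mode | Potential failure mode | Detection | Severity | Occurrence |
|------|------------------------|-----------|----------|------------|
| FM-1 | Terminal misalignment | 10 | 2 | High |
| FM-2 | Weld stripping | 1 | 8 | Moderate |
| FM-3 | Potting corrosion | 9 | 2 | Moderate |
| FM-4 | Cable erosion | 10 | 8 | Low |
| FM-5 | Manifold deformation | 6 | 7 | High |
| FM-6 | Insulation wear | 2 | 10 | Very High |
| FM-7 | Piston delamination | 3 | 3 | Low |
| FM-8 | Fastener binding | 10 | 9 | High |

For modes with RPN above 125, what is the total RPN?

1484

RPN = Severity × Occurrence × Detection:
  FM-1: 2 × 7 × 10 = 140
  FM-2: 8 × 5 × 1 = 40
  FM-3: 2 × 5 × 9 = 90
  FM-4: 8 × 3 × 10 = 240
  FM-5: 7 × 7 × 6 = 294
  FM-6: 10 × 9 × 2 = 180
  FM-7: 3 × 3 × 3 = 27
  FM-8: 9 × 7 × 10 = 630
RPN > 125: FM-1 (140), FM-4 (240), FM-5 (294), FM-6 (180), FM-8 (630).
Sum: 140 + 240 + 294 + 180 + 630 = 1484.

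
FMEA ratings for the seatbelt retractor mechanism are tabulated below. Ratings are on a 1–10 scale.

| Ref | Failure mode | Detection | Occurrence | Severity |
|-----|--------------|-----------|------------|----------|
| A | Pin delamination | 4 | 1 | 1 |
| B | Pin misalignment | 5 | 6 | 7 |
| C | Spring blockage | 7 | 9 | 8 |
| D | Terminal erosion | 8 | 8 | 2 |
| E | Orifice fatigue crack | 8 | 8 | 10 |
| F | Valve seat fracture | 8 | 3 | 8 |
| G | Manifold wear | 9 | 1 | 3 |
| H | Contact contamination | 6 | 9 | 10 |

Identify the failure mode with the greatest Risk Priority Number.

RPN = Severity × Occurrence × Detection:
  A: 1 × 1 × 4 = 4
  B: 7 × 6 × 5 = 210
  C: 8 × 9 × 7 = 504
  D: 2 × 8 × 8 = 128
  E: 10 × 8 × 8 = 640
  F: 8 × 3 × 8 = 192
  G: 3 × 1 × 9 = 27
  H: 10 × 9 × 6 = 540
Highest RPN is 640 → E.

E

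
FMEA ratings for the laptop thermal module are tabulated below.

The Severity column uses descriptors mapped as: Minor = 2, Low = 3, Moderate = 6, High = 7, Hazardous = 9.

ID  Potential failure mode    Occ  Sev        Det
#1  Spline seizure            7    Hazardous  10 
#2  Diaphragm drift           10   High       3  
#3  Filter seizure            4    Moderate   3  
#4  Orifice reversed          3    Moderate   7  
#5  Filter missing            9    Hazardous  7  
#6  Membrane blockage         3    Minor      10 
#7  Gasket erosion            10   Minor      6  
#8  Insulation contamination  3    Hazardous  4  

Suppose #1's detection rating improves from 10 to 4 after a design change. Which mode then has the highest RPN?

RPN = Severity × Occurrence × Detection:
  #1: 9 × 7 × 10 = 630
  #2: 7 × 10 × 3 = 210
  #3: 6 × 4 × 3 = 72
  #4: 6 × 3 × 7 = 126
  #5: 9 × 9 × 7 = 567
  #6: 2 × 3 × 10 = 60
  #7: 2 × 10 × 6 = 120
  #8: 9 × 3 × 4 = 108
After action: #1 → 9 × 7 × 4 = 252.
Revised RPNs: #5=567, #1=252, #2=210, #4=126, #7=120, #8=108, #3=72, #6=60.
Highest is now #5 (567).

#5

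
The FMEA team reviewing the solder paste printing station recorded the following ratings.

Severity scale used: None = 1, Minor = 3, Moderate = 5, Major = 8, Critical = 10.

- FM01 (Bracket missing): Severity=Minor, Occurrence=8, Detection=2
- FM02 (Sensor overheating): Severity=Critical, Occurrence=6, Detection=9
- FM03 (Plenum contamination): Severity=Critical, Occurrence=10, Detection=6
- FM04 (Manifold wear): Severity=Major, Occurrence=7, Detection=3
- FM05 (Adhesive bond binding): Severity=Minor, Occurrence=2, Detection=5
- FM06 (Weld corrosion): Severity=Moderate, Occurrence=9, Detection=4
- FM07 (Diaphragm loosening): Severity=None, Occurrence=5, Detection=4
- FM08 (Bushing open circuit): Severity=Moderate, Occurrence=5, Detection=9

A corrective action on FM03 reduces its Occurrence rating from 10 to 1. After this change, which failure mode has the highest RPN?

RPN = Severity × Occurrence × Detection:
  FM01: 3 × 8 × 2 = 48
  FM02: 10 × 6 × 9 = 540
  FM03: 10 × 10 × 6 = 600
  FM04: 8 × 7 × 3 = 168
  FM05: 3 × 2 × 5 = 30
  FM06: 5 × 9 × 4 = 180
  FM07: 1 × 5 × 4 = 20
  FM08: 5 × 5 × 9 = 225
After action: FM03 → 10 × 1 × 6 = 60.
Revised RPNs: FM02=540, FM08=225, FM06=180, FM04=168, FM03=60, FM01=48, FM05=30, FM07=20.
Highest is now FM02 (540).

FM02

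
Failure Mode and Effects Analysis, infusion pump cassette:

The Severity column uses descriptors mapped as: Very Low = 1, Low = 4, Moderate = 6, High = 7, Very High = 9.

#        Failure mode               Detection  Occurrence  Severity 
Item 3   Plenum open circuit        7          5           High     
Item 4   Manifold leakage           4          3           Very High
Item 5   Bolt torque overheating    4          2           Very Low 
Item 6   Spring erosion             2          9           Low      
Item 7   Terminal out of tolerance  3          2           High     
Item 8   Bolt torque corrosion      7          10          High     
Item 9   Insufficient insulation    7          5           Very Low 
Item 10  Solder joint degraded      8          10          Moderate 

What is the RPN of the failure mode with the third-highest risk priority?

RPN = Severity × Occurrence × Detection:
  Item 3: 7 × 5 × 7 = 245
  Item 4: 9 × 3 × 4 = 108
  Item 5: 1 × 2 × 4 = 8
  Item 6: 4 × 9 × 2 = 72
  Item 7: 7 × 2 × 3 = 42
  Item 8: 7 × 10 × 7 = 490
  Item 9: 1 × 5 × 7 = 35
  Item 10: 6 × 10 × 8 = 480
Sorted descending: 490, 480, 245, 108, 72, 42, 35, 8.
The third-highest RPN is 245 (Item 3).

245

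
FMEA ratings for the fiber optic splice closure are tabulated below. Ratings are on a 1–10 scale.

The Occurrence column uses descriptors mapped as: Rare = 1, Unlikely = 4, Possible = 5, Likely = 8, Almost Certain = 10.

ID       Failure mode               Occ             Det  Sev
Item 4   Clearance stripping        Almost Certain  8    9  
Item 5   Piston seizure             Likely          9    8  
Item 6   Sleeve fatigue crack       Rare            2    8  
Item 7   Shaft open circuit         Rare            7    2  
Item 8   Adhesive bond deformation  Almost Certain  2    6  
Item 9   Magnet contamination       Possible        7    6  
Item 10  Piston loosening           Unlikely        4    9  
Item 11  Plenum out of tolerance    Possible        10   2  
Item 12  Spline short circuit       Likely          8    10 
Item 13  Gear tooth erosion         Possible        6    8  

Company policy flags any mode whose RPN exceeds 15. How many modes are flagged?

RPN = Severity × Occurrence × Detection:
  Item 4: 9 × 10 × 8 = 720
  Item 5: 8 × 8 × 9 = 576
  Item 6: 8 × 1 × 2 = 16
  Item 7: 2 × 1 × 7 = 14
  Item 8: 6 × 10 × 2 = 120
  Item 9: 6 × 5 × 7 = 210
  Item 10: 9 × 4 × 4 = 144
  Item 11: 2 × 5 × 10 = 100
  Item 12: 10 × 8 × 8 = 640
  Item 13: 8 × 5 × 6 = 240
Modes with RPN > 15: Item 4 (720), Item 5 (576), Item 6 (16), Item 8 (120), Item 9 (210), Item 10 (144), Item 11 (100), Item 12 (640), Item 13 (240) → 9.

9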